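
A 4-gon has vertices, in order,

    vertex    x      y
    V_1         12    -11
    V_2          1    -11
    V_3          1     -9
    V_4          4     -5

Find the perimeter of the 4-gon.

28

|V_1V_2| = √((-11)² + (0)²) = √121 = 11
|V_2V_3| = √((0)² + (2)²) = √4 = 2
|V_3V_4| = √((3)² + (4)²) = √25 = 5
|V_4V_1| = √((8)² + (-6)²) = √100 = 10
Perimeter = 11 + 2 + 5 + 10 = 28.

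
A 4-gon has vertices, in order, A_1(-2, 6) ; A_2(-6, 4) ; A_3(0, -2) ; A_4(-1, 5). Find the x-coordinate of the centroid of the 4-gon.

Apply the shoelace (surveyor's) formula. First the cross-terms c_i = x_i·y_{i+1} − x_{i+1}·y_i:
  28, 12, -2, 4  ⇒  2A = 42, A = 21.
Then Σ (x_i + x_{i+1})·c_i = -306, so x̄ = -306 / (6·21) = -17/7.

-17/7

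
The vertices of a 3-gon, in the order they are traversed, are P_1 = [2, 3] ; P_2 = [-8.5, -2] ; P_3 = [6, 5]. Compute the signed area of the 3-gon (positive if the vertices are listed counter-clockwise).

P_1→P_2: (2)(-2) − (-8.5)(3) = 21.5
P_2→P_3: (-8.5)(5) − (6)(-2) = -30.5
P_3→P_1: (6)(3) − (2)(5) = 8
Σ = -1
Signed area = Σ/2 = -0.5 (negative ⇒ clockwise traversal).

-0.5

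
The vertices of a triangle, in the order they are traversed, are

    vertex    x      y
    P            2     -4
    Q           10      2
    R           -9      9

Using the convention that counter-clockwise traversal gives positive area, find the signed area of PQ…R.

Apply the shoelace formula: 2A = Σ (x_i·y_{i+1} − x_{i+1}·y_i), indices taken mod 3.
Σ = (44) + (108) + (18) = 170
Signed area = Σ/2 = 85 (positive ⇒ counter-clockwise traversal).

85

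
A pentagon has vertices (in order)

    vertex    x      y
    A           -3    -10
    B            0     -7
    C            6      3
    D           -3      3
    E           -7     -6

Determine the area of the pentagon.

Σ = (21) + (42) + (27) + (39) + (52) = 181
Area = |Σ|/2 = 90.5.

90.5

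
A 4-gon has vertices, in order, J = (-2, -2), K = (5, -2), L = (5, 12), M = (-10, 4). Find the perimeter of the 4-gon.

|JK| = √((7)² + (0)²) = √49 = 7
|KL| = √((0)² + (14)²) = √196 = 14
|LM| = √((-15)² + (-8)²) = √289 = 17
|MJ| = √((8)² + (-6)²) = √100 = 10
Perimeter = 7 + 14 + 17 + 10 = 48.

48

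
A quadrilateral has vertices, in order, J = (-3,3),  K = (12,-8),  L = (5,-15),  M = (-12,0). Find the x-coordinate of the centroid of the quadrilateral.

43/69

Apply the shoelace formula. First the cross-terms c_i = x_i·y_{i+1} − x_{i+1}·y_i:
  -12, -140, -180, -36  ⇒  2A = -368, A = -184.
Then Σ (x_i + x_{i+1})·c_i = -688, so x̄ = -688 / (6·(-184)) = 43/69.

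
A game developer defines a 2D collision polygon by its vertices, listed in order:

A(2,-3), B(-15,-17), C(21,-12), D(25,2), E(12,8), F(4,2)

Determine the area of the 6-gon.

476

Apply Gauss's area formula: 2A = Σ (x_i·y_{i+1} − x_{i+1}·y_i), indices taken mod 6.
Σ = (-79) + (537) + (342) + (176) + (-8) + (-16) = 952
Area = |Σ|/2 = 476.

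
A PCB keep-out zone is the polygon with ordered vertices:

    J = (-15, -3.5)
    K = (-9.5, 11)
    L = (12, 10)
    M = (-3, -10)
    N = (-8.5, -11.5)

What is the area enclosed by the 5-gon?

354.25

Cross-terms: -198.25, -227, -90, -50.5, -142.75  ⇒  Σ = -708.5
Area = |Σ|/2 = 354.25.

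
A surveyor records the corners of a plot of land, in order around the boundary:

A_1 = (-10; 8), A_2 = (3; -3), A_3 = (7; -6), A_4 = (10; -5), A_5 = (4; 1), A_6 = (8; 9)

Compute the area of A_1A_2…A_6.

123

Cross-terms: 6, 3, 25, 30, 28, 154  ⇒  Σ = 246
Area = |Σ|/2 = 123.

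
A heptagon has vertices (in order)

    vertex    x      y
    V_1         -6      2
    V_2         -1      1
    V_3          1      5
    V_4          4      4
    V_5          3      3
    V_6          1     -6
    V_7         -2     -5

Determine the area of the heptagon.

Σ = (-4) + (-6) + (-16) + (0) + (-21) + (-17) + (-34) = -98
Area = |Σ|/2 = 49.

49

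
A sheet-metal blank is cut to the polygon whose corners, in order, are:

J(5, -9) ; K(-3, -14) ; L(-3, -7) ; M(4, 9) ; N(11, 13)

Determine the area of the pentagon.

Cross-terms: -97, -21, 1, -47, -164  ⇒  Σ = -328
Area = |Σ|/2 = 164.

164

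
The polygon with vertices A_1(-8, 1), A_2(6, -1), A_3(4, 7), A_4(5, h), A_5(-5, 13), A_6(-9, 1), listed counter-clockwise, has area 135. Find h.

9

The doubled signed area Σ (x_i y_{i+1} − x_{i+1} y_i) is linear in h.
With h=0 it equals 189; the coefficient of h is 9 (from the two edges through A_4).
So 9·h + 189 = 2·135 = 270 ⇒ h = 9.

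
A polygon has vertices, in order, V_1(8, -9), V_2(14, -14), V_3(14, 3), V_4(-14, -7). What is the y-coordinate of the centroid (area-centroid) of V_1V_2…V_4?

-134/27

Apply the shoelace formula. First the cross-terms c_i = x_i·y_{i+1} − x_{i+1}·y_i:
  14, 238, -56, 182  ⇒  2A = 378, A = 189.
Then Σ (y_i + y_{i+1})·c_i = -5628, so ȳ = -5628 / (6·189) = -134/27.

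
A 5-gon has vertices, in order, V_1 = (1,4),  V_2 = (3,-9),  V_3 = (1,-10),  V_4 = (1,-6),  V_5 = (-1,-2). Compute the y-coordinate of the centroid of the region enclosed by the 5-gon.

Apply the surveyor's formula. First the cross-terms c_i = x_i·y_{i+1} − x_{i+1}·y_i:
  -21, -21, 4, -8, -2  ⇒  2A = -48, A = -24.
Then Σ (y_i + y_{i+1})·c_i = 500, so ȳ = 500 / (6·(-24)) = -125/36.

-125/36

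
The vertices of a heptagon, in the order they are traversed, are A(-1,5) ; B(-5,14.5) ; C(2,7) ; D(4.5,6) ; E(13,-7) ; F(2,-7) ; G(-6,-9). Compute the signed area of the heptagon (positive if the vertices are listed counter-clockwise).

Apply the shoelace formula: 2A = Σ (x_i·y_{i+1} − x_{i+1}·y_i), indices taken mod 7.
Σ = (10.5) + (-64) + (-19.5) + (-109.5) + (-77) + (-60) + (-39) = -358.5
Signed area = Σ/2 = -179.25 (negative ⇒ clockwise traversal).

-179.25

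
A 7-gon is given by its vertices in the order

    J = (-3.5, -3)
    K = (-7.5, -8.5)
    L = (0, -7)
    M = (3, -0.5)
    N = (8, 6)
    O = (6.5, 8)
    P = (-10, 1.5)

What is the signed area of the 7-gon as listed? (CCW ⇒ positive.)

126.375

Apply the shoelace (surveyor's) formula: 2A = Σ (x_i·y_{i+1} − x_{i+1}·y_i), indices taken mod 7.
J→K: (-3.5)(-8.5) − (-7.5)(-3) = 7.25
K→L: (-7.5)(-7) − (0)(-8.5) = 52.5
L→M: (0)(-0.5) − (3)(-7) = 21
M→N: (3)(6) − (8)(-0.5) = 22
N→O: (8)(8) − (6.5)(6) = 25
O→P: (6.5)(1.5) − (-10)(8) = 89.75
P→J: (-10)(-3) − (-3.5)(1.5) = 35.25
Σ = 252.75
Signed area = Σ/2 = 126.375 (positive ⇒ counter-clockwise traversal).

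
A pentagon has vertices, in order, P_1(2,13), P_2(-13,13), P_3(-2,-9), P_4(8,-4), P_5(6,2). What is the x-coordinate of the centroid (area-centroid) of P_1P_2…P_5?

Apply the shoelace formula. First the cross-terms c_i = x_i·y_{i+1} − x_{i+1}·y_i:
  195, 143, 80, 40, 74  ⇒  2A = 532, A = 266.
Then Σ (x_i + x_{i+1})·c_i = -2658, so x̄ = -2658 / (6·266) = -443/266.

-443/266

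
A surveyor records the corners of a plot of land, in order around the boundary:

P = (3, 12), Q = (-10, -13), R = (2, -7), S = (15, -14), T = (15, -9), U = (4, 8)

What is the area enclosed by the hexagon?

254.5

Apply Gauss's area formula: 2A = Σ (x_i·y_{i+1} − x_{i+1}·y_i), indices taken mod 6.
Σ = (81) + (96) + (77) + (75) + (156) + (24) = 509
Area = |Σ|/2 = 254.5.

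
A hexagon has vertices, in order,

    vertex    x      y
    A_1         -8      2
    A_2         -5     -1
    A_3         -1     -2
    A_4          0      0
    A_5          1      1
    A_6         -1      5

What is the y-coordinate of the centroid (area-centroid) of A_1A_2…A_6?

293/213

Apply Gauss's area formula. First the cross-terms c_i = x_i·y_{i+1} − x_{i+1}·y_i:
  18, 9, 0, 0, 6, 38  ⇒  2A = 71, A = 35.5.
Then Σ (y_i + y_{i+1})·c_i = 293, so ȳ = 293 / (6·35.5) = 293/213.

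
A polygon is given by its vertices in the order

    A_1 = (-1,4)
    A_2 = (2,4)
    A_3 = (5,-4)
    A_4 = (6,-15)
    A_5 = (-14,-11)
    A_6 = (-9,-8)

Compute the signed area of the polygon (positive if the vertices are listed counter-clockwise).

-199

Apply the shoelace (surveyor's) formula: 2A = Σ (x_i·y_{i+1} − x_{i+1}·y_i), indices taken mod 6.
Cross-terms: -12, -28, -51, -276, 13, -44  ⇒  Σ = -398
Signed area = Σ/2 = -199 (negative ⇒ clockwise traversal).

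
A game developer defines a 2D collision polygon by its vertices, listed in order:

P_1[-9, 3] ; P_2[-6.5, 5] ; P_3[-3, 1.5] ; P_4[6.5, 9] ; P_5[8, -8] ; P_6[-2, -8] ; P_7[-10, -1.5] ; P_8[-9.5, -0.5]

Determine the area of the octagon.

Apply the surveyor's formula: 2A = Σ (x_i·y_{i+1} − x_{i+1}·y_i), indices taken mod 8.
Σ = (-25.5) + (5.25) + (-36.75) + (-124) + (-80) + (-77) + (-9.25) + (-33) = -380.25
Area = |Σ|/2 = 190.125.

190.125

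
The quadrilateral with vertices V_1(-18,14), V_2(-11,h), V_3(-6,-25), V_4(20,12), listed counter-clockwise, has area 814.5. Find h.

-23

Write out the shoelace sum; only the two edges meeting at V_2 involve h:
2·Area = [((-18)·h − (-11)·14) + ((-11)·(-25) − (-6)·h)] + 924
       = -12·h + 1353 = 1629
⇒ h = -23.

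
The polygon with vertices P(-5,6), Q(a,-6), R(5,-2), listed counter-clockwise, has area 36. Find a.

1

The doubled signed area Σ (x_i y_{i+1} − x_{i+1} y_i) is linear in a.
With a=0 it equals 80; the coefficient of a is -8 (from the two edges through Q).
So -8·a + 80 = 2·36 = 72 ⇒ a = 1.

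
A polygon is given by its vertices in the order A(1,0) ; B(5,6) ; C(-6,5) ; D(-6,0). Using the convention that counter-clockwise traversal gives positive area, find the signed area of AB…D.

48.5

Σ = (6) + (61) + (30) + (0) = 97
Signed area = Σ/2 = 48.5 (positive ⇒ counter-clockwise traversal).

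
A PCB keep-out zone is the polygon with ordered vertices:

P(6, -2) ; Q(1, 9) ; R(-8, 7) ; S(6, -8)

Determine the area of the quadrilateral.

96.5

Apply the shoelace formula: 2A = Σ (x_i·y_{i+1} − x_{i+1}·y_i), indices taken mod 4.
Σ = (56) + (79) + (22) + (36) = 193
Area = |Σ|/2 = 96.5.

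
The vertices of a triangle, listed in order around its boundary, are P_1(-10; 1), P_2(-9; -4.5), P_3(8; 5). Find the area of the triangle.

Apply the shoelace (surveyor's) formula: 2A = Σ (x_i·y_{i+1} − x_{i+1}·y_i), indices taken mod 3.
P_1→P_2: (-10)(-4.5) − (-9)(1) = 54
P_2→P_3: (-9)(5) − (8)(-4.5) = -9
P_3→P_1: (8)(1) − (-10)(5) = 58
Σ = 103
Area = |Σ|/2 = 51.5.

51.5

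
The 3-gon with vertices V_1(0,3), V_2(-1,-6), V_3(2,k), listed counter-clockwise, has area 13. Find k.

Write out the shoelace sum; only the two edges meeting at V_3 involve k:
2·Area = [((-1)·k − 2·(-6)) + (2·3 − 0·k)] + 3
       = -1·k + 21 = 26
⇒ k = -5.

-5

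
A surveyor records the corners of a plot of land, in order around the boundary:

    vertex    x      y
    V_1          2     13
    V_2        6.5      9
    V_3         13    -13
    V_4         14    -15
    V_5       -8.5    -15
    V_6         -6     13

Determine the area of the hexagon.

461.5

Cross-terms: -66.5, -201.5, -13, -337.5, -200.5, -104  ⇒  Σ = -923
Area = |Σ|/2 = 461.5.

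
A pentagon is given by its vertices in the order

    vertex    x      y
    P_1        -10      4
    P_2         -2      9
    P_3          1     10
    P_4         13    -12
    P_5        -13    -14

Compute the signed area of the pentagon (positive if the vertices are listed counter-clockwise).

-391.5

Apply the shoelace (surveyor's) formula: 2A = Σ (x_i·y_{i+1} − x_{i+1}·y_i), indices taken mod 5.
P_1→P_2: (-10)(9) − (-2)(4) = -82
P_2→P_3: (-2)(10) − (1)(9) = -29
P_3→P_4: (1)(-12) − (13)(10) = -142
P_4→P_5: (13)(-14) − (-13)(-12) = -338
P_5→P_1: (-13)(4) − (-10)(-14) = -192
Σ = -783
Signed area = Σ/2 = -391.5 (negative ⇒ clockwise traversal).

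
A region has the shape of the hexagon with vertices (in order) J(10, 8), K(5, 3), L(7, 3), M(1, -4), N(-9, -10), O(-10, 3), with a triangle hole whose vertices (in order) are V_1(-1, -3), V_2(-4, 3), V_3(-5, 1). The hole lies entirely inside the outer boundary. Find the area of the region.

Outer boundary:
J→K: (10)(3) − (5)(8) = -10
K→L: (5)(3) − (7)(3) = -6
L→M: (7)(-4) − (1)(3) = -31
M→N: (1)(-10) − (-9)(-4) = -46
N→O: (-9)(3) − (-10)(-10) = -127
O→J: (-10)(8) − (10)(3) = -110
Σ = -330
Area = |Σ|/2 = 165.
Hole:
V_1→V_2: (-1)(3) − (-4)(-3) = -15
V_2→V_3: (-4)(1) − (-5)(3) = 11
V_3→V_1: (-5)(-3) − (-1)(1) = 16
Σ = 12
Area = |Σ|/2 = 6.
Net area = 165 − 6 = 159.

159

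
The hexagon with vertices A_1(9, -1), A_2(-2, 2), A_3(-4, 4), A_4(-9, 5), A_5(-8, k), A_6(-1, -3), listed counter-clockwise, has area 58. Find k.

Write out the shoelace sum; only the two edges meeting at A_5 involve k:
2·Area = [((-9)·k − (-8)·5) + ((-8)·(-3) − (-1)·k)] + 60
       = -8·k + 124 = 116
⇒ k = 1.

1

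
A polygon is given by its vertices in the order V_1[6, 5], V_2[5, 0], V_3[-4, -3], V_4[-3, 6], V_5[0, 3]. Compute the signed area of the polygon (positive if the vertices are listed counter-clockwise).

Apply the surveyor's formula: 2A = Σ (x_i·y_{i+1} − x_{i+1}·y_i), indices taken mod 5.
Σ = (-25) + (-15) + (-33) + (-9) + (-18) = -100
Signed area = Σ/2 = -50 (negative ⇒ clockwise traversal).

-50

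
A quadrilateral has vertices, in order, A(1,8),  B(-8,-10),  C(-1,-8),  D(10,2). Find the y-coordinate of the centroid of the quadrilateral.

Apply Gauss's area formula. First the cross-terms c_i = x_i·y_{i+1} − x_{i+1}·y_i:
  54, 54, 78, 78  ⇒  2A = 264, A = 132.
Then Σ (y_i + y_{i+1})·c_i = -768, so ȳ = -768 / (6·132) = -32/33.

-32/33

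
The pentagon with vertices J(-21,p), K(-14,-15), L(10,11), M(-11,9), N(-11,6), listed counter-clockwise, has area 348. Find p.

5

Write out the shoelace sum; only the two edges meeting at J involve p:
2·Area = [((-11)·p − (-21)·6) + ((-21)·(-15) − (-14)·p)] + 240
       = 3·p + 681 = 696
⇒ p = 5.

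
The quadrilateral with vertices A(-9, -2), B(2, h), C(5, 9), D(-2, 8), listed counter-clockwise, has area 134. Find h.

Write out the shoelace sum; only the two edges meeting at B involve h:
2·Area = [((-9)·h − 2·(-2)) + (2·9 − 5·h)] + 134
       = -14·h + 156 = 268
⇒ h = -8.

-8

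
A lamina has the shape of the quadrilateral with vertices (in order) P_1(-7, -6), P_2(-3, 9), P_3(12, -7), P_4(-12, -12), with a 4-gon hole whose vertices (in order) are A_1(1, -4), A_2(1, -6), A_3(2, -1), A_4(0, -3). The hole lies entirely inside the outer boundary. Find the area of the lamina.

201

Outer boundary:
P_1→P_2: (-7)(9) − (-3)(-6) = -81
P_2→P_3: (-3)(-7) − (12)(9) = -87
P_3→P_4: (12)(-12) − (-12)(-7) = -228
P_4→P_1: (-12)(-6) − (-7)(-12) = -12
Σ = -408
Area = |Σ|/2 = 204.
Hole:
Apply Gauss's area formula: 2A = Σ (x_i·y_{i+1} − x_{i+1}·y_i), indices taken mod 4.
A_1→A_2: (1)(-6) − (1)(-4) = -2
A_2→A_3: (1)(-1) − (2)(-6) = 11
A_3→A_4: (2)(-3) − (0)(-1) = -6
A_4→A_1: (0)(-4) − (1)(-3) = 3
Σ = 6
Area = |Σ|/2 = 3.
Net area = 204 − 3 = 201.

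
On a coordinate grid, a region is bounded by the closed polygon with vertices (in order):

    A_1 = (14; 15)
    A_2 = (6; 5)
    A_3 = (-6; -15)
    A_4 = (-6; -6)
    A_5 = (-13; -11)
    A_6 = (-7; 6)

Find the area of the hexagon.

Apply the surveyor's formula: 2A = Σ (x_i·y_{i+1} − x_{i+1}·y_i), indices taken mod 6.
Σ = (-20) + (-60) + (-54) + (-12) + (-155) + (-189) = -490
Area = |Σ|/2 = 245.

245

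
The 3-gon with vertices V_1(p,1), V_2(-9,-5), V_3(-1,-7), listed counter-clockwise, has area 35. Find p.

Write out the shoelace sum; only the two edges meeting at V_1 involve p:
2·Area = [((-1)·1 − p·(-7)) + (p·(-5) − (-9)·1)] + 58
       = 2·p + 66 = 70
⇒ p = 2.

2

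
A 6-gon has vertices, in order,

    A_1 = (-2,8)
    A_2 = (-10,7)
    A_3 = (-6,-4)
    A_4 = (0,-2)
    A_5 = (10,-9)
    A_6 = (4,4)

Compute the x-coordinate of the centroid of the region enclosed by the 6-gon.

-104/111

Apply the surveyor's formula. First the cross-terms c_i = x_i·y_{i+1} − x_{i+1}·y_i:
  66, 82, 12, 20, 76, 40  ⇒  2A = 296, A = 148.
Then Σ (x_i + x_{i+1})·c_i = -832, so x̄ = -832 / (6·148) = -104/111.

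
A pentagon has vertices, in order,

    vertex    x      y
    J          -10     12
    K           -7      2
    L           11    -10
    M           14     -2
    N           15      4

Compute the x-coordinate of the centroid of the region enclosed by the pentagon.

706/201

Apply the shoelace formula. First the cross-terms c_i = x_i·y_{i+1} − x_{i+1}·y_i:
  64, 48, 118, 86, 220  ⇒  2A = 536, A = 268.
Then Σ (x_i + x_{i+1})·c_i = 5648, so x̄ = 5648 / (6·268) = 706/201.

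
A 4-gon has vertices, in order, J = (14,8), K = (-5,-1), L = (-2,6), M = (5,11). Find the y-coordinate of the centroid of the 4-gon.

757/129

Apply Gauss's area formula. First the cross-terms c_i = x_i·y_{i+1} − x_{i+1}·y_i:
  26, -32, -52, -114  ⇒  2A = -172, A = -86.
Then Σ (y_i + y_{i+1})·c_i = -3028, so ȳ = -3028 / (6·(-86)) = 757/129.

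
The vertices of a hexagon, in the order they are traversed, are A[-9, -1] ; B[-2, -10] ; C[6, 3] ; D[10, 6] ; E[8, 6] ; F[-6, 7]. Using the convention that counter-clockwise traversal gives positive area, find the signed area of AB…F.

160.5

Apply Gauss's area formula: 2A = Σ (x_i·y_{i+1} − x_{i+1}·y_i), indices taken mod 6.
Cross-terms: 88, 54, 6, 12, 92, 69  ⇒  Σ = 321
Signed area = Σ/2 = 160.5 (positive ⇒ counter-clockwise traversal).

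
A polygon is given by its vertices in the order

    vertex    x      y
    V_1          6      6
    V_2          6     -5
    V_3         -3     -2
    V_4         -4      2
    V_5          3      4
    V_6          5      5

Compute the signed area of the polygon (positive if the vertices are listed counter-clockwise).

-67

Apply the shoelace (surveyor's) formula: 2A = Σ (x_i·y_{i+1} − x_{i+1}·y_i), indices taken mod 6.
Cross-terms: -66, -27, -14, -22, -5, 0  ⇒  Σ = -134
Signed area = Σ/2 = -67 (negative ⇒ clockwise traversal).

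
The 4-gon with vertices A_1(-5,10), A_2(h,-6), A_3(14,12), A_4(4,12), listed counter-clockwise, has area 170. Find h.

3

Write out the shoelace sum; only the two edges meeting at A_2 involve h:
2·Area = [((-5)·(-6) − h·10) + (h·12 − 14·(-6))] + 220
       = 2·h + 334 = 340
⇒ h = 3.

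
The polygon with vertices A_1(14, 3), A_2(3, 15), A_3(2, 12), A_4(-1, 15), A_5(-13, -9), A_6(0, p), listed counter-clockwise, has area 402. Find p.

Write out the shoelace sum; only the two edges meeting at A_6 involve p:
2·Area = [((-13)·p − 0·(-9)) + (0·3 − 14·p)] + 453
       = -27·p + 453 = 804
⇒ p = -13.

-13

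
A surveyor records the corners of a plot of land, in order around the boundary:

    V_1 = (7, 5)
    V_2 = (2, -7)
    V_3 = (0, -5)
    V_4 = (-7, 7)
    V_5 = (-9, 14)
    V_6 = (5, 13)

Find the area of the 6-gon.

196

V_1→V_2: (7)(-7) − (2)(5) = -59
V_2→V_3: (2)(-5) − (0)(-7) = -10
V_3→V_4: (0)(7) − (-7)(-5) = -35
V_4→V_5: (-7)(14) − (-9)(7) = -35
V_5→V_6: (-9)(13) − (5)(14) = -187
V_6→V_1: (5)(5) − (7)(13) = -66
Σ = -392
Area = |Σ|/2 = 196.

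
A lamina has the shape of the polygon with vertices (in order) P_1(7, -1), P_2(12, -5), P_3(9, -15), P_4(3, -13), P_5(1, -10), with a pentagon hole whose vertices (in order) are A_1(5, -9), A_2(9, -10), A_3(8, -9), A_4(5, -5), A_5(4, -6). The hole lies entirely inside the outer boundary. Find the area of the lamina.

79.5

Outer boundary:
Apply Gauss's area formula: 2A = Σ (x_i·y_{i+1} − x_{i+1}·y_i), indices taken mod 5.
P_1→P_2: (7)(-5) − (12)(-1) = -23
P_2→P_3: (12)(-15) − (9)(-5) = -135
P_3→P_4: (9)(-13) − (3)(-15) = -72
P_4→P_5: (3)(-10) − (1)(-13) = -17
P_5→P_1: (1)(-1) − (7)(-10) = 69
Σ = -178
Area = |Σ|/2 = 89.
Hole:
Apply the surveyor's formula: 2A = Σ (x_i·y_{i+1} − x_{i+1}·y_i), indices taken mod 5.
A_1→A_2: (5)(-10) − (9)(-9) = 31
A_2→A_3: (9)(-9) − (8)(-10) = -1
A_3→A_4: (8)(-5) − (5)(-9) = 5
A_4→A_5: (5)(-6) − (4)(-5) = -10
A_5→A_1: (4)(-9) − (5)(-6) = -6
Σ = 19
Area = |Σ|/2 = 9.5.
Net area = 89 − 9.5 = 79.5.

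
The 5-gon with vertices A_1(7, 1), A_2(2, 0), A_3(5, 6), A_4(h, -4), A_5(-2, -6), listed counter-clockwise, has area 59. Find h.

-8

The doubled signed area Σ (x_i y_{i+1} − x_{i+1} y_i) is linear in h.
With h=0 it equals 22; the coefficient of h is -12 (from the two edges through A_4).
So -12·h + 22 = 2·59 = 118 ⇒ h = -8.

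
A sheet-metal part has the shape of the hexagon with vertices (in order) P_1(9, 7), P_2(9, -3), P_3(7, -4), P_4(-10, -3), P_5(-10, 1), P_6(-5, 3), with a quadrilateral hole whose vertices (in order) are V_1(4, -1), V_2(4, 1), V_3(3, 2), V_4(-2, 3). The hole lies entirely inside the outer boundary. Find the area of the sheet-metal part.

Outer boundary:
Apply Gauss's area formula: 2A = Σ (x_i·y_{i+1} − x_{i+1}·y_i), indices taken mod 6.
Σ = (-90) + (-15) + (-61) + (-40) + (-25) + (-62) = -293
Area = |Σ|/2 = 146.5.
Hole:
Apply the shoelace (surveyor's) formula: 2A = Σ (x_i·y_{i+1} − x_{i+1}·y_i), indices taken mod 4.
V_1→V_2: (4)(1) − (4)(-1) = 8
V_2→V_3: (4)(2) − (3)(1) = 5
V_3→V_4: (3)(3) − (-2)(2) = 13
V_4→V_1: (-2)(-1) − (4)(3) = -10
Σ = 16
Area = |Σ|/2 = 8.
Net area = 146.5 − 8 = 138.5.

138.5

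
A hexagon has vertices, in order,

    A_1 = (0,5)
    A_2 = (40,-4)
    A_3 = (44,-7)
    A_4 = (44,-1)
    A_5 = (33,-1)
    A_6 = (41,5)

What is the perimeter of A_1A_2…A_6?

|A_1A_2| = √((40)² + (-9)²) = √1681 = 41
|A_2A_3| = √((4)² + (-3)²) = √25 = 5
|A_3A_4| = √((0)² + (6)²) = √36 = 6
|A_4A_5| = √((-11)² + (0)²) = √121 = 11
|A_5A_6| = √((8)² + (6)²) = √100 = 10
|A_6A_1| = √((-41)² + (0)²) = √1681 = 41
Perimeter = 41 + 5 + 6 + 11 + 10 + 41 = 114.

114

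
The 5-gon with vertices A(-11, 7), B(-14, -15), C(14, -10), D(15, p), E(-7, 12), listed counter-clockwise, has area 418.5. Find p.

Write out the shoelace sum; only the two edges meeting at D involve p:
2·Area = [(14·p − 15·(-10)) + (15·12 − (-7)·p)] + 696
       = 21·p + 1026 = 837
⇒ p = -9.

-9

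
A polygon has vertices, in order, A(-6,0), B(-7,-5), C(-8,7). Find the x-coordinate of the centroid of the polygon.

Apply the shoelace formula. First the cross-terms c_i = x_i·y_{i+1} − x_{i+1}·y_i:
  30, -89, 42  ⇒  2A = -17, A = -8.5.
Then Σ (x_i + x_{i+1})·c_i = 357, so x̄ = 357 / (6·(-8.5)) = -7.

-7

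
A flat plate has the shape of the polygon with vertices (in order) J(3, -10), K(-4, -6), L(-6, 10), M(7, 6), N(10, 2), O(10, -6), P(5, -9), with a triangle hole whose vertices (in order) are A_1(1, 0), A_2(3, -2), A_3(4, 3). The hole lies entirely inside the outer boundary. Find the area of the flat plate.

218.5

Outer boundary:
Apply the surveyor's formula: 2A = Σ (x_i·y_{i+1} − x_{i+1}·y_i), indices taken mod 7.
J→K: (3)(-6) − (-4)(-10) = -58
K→L: (-4)(10) − (-6)(-6) = -76
L→M: (-6)(6) − (7)(10) = -106
M→N: (7)(2) − (10)(6) = -46
N→O: (10)(-6) − (10)(2) = -80
O→P: (10)(-9) − (5)(-6) = -60
P→J: (5)(-10) − (3)(-9) = -23
Σ = -449
Area = |Σ|/2 = 224.5.
Hole:
Apply the shoelace (surveyor's) formula: 2A = Σ (x_i·y_{i+1} − x_{i+1}·y_i), indices taken mod 3.
Σ = (-2) + (17) + (-3) = 12
Area = |Σ|/2 = 6.
Net area = 224.5 − 6 = 218.5.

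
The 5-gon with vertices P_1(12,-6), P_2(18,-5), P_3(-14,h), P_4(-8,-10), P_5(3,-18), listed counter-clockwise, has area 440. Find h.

The doubled signed area Σ (x_i y_{i+1} − x_{i+1} y_i) is linear in h.
With h=0 it equals 490; the coefficient of h is 26 (from the two edges through P_3).
So 26·h + 490 = 2·440 = 880 ⇒ h = 15.

15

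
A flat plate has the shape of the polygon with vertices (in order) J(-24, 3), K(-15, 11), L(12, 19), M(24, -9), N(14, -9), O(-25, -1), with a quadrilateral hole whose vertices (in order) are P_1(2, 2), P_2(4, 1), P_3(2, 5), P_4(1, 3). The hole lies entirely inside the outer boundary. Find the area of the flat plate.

809.5

Outer boundary:
Σ = (-219) + (-417) + (-564) + (-90) + (-239) + (-99) = -1628
Area = |Σ|/2 = 814.
Hole:
Cross-terms: -6, 18, 1, -4  ⇒  Σ = 9
Area = |Σ|/2 = 4.5.
Net area = 814 − 4.5 = 809.5.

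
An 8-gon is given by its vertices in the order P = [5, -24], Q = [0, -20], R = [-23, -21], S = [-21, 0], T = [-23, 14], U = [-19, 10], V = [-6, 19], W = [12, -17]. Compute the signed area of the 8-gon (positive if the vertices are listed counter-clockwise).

-944.5

Apply Gauss's area formula: 2A = Σ (x_i·y_{i+1} − x_{i+1}·y_i), indices taken mod 8.
Cross-terms: -100, -460, -441, -294, 36, -301, -126, -203  ⇒  Σ = -1889
Signed area = Σ/2 = -944.5 (negative ⇒ clockwise traversal).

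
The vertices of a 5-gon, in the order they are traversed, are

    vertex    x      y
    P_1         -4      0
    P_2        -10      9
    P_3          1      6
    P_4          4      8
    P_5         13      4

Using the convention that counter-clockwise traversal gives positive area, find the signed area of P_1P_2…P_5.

-96.5

Apply the shoelace (surveyor's) formula: 2A = Σ (x_i·y_{i+1} − x_{i+1}·y_i), indices taken mod 5.
Cross-terms: -36, -69, -16, -88, 16  ⇒  Σ = -193
Signed area = Σ/2 = -96.5 (negative ⇒ clockwise traversal).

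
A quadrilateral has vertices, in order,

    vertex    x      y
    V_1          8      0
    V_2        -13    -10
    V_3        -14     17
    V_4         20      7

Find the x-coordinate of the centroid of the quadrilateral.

-541/255

Apply the surveyor's formula. First the cross-terms c_i = x_i·y_{i+1} − x_{i+1}·y_i:
  -80, -361, -438, -56  ⇒  2A = -935, A = -467.5.
Then Σ (x_i + x_{i+1})·c_i = 5951, so x̄ = 5951 / (6·(-467.5)) = -541/255.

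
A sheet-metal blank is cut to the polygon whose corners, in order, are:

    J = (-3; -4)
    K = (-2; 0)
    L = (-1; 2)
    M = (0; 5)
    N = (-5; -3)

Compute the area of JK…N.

9.5

Apply the shoelace formula: 2A = Σ (x_i·y_{i+1} − x_{i+1}·y_i), indices taken mod 5.
Σ = (-8) + (-4) + (-5) + (25) + (11) = 19
Area = |Σ|/2 = 9.5.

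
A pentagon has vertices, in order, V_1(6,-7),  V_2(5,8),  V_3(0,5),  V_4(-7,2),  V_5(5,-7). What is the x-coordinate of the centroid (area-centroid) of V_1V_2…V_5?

Apply Gauss's area formula. First the cross-terms c_i = x_i·y_{i+1} − x_{i+1}·y_i:
  83, 25, 35, 39, 7  ⇒  2A = 189, A = 94.5.
Then Σ (x_i + x_{i+1})·c_i = 792, so x̄ = 792 / (6·94.5) = 88/63.

88/63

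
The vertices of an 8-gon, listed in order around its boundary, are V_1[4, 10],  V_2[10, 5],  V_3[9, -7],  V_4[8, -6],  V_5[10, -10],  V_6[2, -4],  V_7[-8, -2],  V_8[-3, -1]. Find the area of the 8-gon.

146.5

Apply the shoelace (surveyor's) formula: 2A = Σ (x_i·y_{i+1} − x_{i+1}·y_i), indices taken mod 8.
Σ = (-80) + (-115) + (2) + (-20) + (-20) + (-36) + (2) + (-26) = -293
Area = |Σ|/2 = 146.5.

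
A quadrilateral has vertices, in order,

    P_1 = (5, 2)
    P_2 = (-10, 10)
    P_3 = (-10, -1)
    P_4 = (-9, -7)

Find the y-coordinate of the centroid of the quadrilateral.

419/258

Apply the shoelace formula. First the cross-terms c_i = x_i·y_{i+1} − x_{i+1}·y_i:
  70, 110, 61, 17  ⇒  2A = 258, A = 129.
Then Σ (y_i + y_{i+1})·c_i = 1257, so ȳ = 1257 / (6·129) = 419/258.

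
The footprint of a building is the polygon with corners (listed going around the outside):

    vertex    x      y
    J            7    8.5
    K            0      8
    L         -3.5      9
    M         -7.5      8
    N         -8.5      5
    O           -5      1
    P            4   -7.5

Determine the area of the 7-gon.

Apply the surveyor's formula: 2A = Σ (x_i·y_{i+1} − x_{i+1}·y_i), indices taken mod 7.
Σ = (56) + (28) + (39.5) + (30.5) + (16.5) + (33.5) + (86.5) = 290.5
Area = |Σ|/2 = 145.25.

145.25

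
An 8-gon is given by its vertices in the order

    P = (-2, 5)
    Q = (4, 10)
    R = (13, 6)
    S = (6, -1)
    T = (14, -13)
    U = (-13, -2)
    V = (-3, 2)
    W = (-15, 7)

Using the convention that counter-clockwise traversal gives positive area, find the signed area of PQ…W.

Apply the shoelace (surveyor's) formula: 2A = Σ (x_i·y_{i+1} − x_{i+1}·y_i), indices taken mod 8.
Σ = (-40) + (-106) + (-49) + (-64) + (-197) + (-32) + (9) + (-61) = -540
Signed area = Σ/2 = -270 (negative ⇒ clockwise traversal).

-270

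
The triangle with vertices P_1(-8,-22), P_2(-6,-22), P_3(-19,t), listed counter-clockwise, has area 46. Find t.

The doubled signed area Σ (x_i y_{i+1} − x_{i+1} y_i) is linear in t.
With t=0 it equals 44; the coefficient of t is 2 (from the two edges through P_3).
So 2·t + 44 = 2·46 = 92 ⇒ t = 24.

24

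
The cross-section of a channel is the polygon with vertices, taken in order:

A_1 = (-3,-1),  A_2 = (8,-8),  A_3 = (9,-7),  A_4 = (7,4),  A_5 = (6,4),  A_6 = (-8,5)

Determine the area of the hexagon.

111

Apply the surveyor's formula: 2A = Σ (x_i·y_{i+1} − x_{i+1}·y_i), indices taken mod 6.
Cross-terms: 32, 16, 85, 4, 62, 23  ⇒  Σ = 222
Area = |Σ|/2 = 111.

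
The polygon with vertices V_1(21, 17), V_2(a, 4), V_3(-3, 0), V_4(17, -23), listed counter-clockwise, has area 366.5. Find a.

The doubled signed area Σ (x_i y_{i+1} − x_{i+1} y_i) is linear in a.
With a=0 it equals 937; the coefficient of a is -17 (from the two edges through V_2).
So -17·a + 937 = 2·366.5 = 733 ⇒ a = 12.

12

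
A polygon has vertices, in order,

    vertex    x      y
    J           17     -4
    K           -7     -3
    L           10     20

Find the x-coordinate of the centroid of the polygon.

Apply the surveyor's formula. First the cross-terms c_i = x_i·y_{i+1} − x_{i+1}·y_i:
  -79, -110, -380  ⇒  2A = -569, A = -284.5.
Then Σ (x_i + x_{i+1})·c_i = -11380, so x̄ = -11380 / (6·(-284.5)) = 20/3.

20/3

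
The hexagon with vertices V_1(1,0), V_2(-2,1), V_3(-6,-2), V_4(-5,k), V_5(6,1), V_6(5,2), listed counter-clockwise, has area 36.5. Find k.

The doubled signed area Σ (x_i y_{i+1} − x_{i+1} y_i) is linear in k.
With k=0 it equals 1; the coefficient of k is -12 (from the two edges through V_4).
So -12·k + 1 = 2·36.5 = 73 ⇒ k = -6.

-6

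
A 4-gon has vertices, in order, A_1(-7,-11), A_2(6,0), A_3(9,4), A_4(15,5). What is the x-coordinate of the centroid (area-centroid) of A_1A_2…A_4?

Apply the shoelace formula. First the cross-terms c_i = x_i·y_{i+1} − x_{i+1}·y_i:
  66, 24, -15, -130  ⇒  2A = -55, A = -27.5.
Then Σ (x_i + x_{i+1})·c_i = -1106, so x̄ = -1106 / (6·(-27.5)) = 1106/165.

1106/165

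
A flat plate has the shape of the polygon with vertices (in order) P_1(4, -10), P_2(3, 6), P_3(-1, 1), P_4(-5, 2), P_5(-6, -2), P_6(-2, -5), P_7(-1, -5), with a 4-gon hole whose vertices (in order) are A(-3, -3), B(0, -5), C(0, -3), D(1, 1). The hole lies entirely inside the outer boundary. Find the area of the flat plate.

Outer boundary:
Apply the surveyor's formula: 2A = Σ (x_i·y_{i+1} − x_{i+1}·y_i), indices taken mod 7.
P_1→P_2: (4)(6) − (3)(-10) = 54
P_2→P_3: (3)(1) − (-1)(6) = 9
P_3→P_4: (-1)(2) − (-5)(1) = 3
P_4→P_5: (-5)(-2) − (-6)(2) = 22
P_5→P_6: (-6)(-5) − (-2)(-2) = 26
P_6→P_7: (-2)(-5) − (-1)(-5) = 5
P_7→P_1: (-1)(-10) − (4)(-5) = 30
Σ = 149
Area = |Σ|/2 = 74.5.
Hole:
A→B: (-3)(-5) − (0)(-3) = 15
B→C: (0)(-3) − (0)(-5) = 0
C→D: (0)(1) − (1)(-3) = 3
D→A: (1)(-3) − (-3)(1) = 0
Σ = 18
Area = |Σ|/2 = 9.
Net area = 74.5 − 9 = 65.5.

65.5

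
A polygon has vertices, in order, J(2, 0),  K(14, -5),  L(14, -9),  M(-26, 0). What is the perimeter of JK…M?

|JK| = √((12)² + (-5)²) = √169 = 13
|KL| = √((0)² + (-4)²) = √16 = 4
|LM| = √((-40)² + (9)²) = √1681 = 41
|MJ| = √((28)² + (0)²) = √784 = 28
Perimeter = 13 + 4 + 41 + 28 = 86.

86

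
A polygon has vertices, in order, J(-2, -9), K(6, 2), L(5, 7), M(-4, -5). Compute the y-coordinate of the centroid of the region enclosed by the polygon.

-140/111

Apply Gauss's area formula. First the cross-terms c_i = x_i·y_{i+1} − x_{i+1}·y_i:
  50, 32, 3, 26  ⇒  2A = 111, A = 55.5.
Then Σ (y_i + y_{i+1})·c_i = -420, so ȳ = -420 / (6·55.5) = -140/111.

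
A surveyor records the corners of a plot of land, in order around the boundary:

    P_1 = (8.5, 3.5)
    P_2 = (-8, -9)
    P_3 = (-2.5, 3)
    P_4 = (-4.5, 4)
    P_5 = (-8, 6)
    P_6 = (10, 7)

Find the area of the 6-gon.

Cross-terms: -48.5, -46.5, 3.5, 5, -116, -24.5  ⇒  Σ = -227
Area = |Σ|/2 = 113.5.

113.5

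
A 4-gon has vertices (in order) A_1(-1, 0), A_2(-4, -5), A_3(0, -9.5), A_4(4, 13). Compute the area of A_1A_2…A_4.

Cross-terms: 5, 38, 38, 13  ⇒  Σ = 94
Area = |Σ|/2 = 47.

47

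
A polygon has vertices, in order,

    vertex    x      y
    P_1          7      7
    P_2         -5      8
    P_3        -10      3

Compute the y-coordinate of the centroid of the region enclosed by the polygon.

Apply the shoelace (surveyor's) formula. First the cross-terms c_i = x_i·y_{i+1} − x_{i+1}·y_i:
  91, 65, -91  ⇒  2A = 65, A = 32.5.
Then Σ (y_i + y_{i+1})·c_i = 1170, so ȳ = 1170 / (6·32.5) = 6.

6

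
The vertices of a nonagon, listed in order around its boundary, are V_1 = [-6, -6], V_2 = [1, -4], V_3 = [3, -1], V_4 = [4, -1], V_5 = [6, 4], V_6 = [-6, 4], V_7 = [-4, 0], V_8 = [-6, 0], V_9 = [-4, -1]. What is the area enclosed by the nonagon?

Apply the shoelace (surveyor's) formula: 2A = Σ (x_i·y_{i+1} − x_{i+1}·y_i), indices taken mod 9.
Cross-terms: 30, 11, 1, 22, 48, 16, 0, 6, 18  ⇒  Σ = 152
Area = |Σ|/2 = 76.

76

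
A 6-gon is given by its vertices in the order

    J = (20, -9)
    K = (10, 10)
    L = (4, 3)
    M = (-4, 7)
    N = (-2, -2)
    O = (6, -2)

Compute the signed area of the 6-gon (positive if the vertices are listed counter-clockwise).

172

Apply the shoelace formula: 2A = Σ (x_i·y_{i+1} − x_{i+1}·y_i), indices taken mod 6.
J→K: (20)(10) − (10)(-9) = 290
K→L: (10)(3) − (4)(10) = -10
L→M: (4)(7) − (-4)(3) = 40
M→N: (-4)(-2) − (-2)(7) = 22
N→O: (-2)(-2) − (6)(-2) = 16
O→J: (6)(-9) − (20)(-2) = -14
Σ = 344
Signed area = Σ/2 = 172 (positive ⇒ counter-clockwise traversal).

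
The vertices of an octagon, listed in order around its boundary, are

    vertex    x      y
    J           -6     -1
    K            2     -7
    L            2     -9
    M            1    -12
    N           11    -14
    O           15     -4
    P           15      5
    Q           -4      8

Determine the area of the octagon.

318

Apply the shoelace formula: 2A = Σ (x_i·y_{i+1} − x_{i+1}·y_i), indices taken mod 8.
Σ = (44) + (-4) + (-15) + (118) + (166) + (135) + (140) + (52) = 636
Area = |Σ|/2 = 318.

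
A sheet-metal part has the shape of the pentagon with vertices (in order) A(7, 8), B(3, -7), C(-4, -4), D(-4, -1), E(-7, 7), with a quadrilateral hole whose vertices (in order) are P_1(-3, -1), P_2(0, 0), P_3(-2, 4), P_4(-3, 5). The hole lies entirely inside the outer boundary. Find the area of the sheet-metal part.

Outer boundary:
Cross-terms: -73, -40, -12, -35, -105  ⇒  Σ = -265
Area = |Σ|/2 = 132.5.
Hole:
Apply Gauss's area formula: 2A = Σ (x_i·y_{i+1} − x_{i+1}·y_i), indices taken mod 4.
Σ = (0) + (0) + (2) + (18) = 20
Area = |Σ|/2 = 10.
Net area = 132.5 − 10 = 122.5.

122.5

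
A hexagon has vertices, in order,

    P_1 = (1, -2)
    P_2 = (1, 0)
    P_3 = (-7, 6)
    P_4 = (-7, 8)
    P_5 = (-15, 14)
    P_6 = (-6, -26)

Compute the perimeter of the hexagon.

|P_1P_2| = √((0)² + (2)²) = √4 = 2
|P_2P_3| = √((-8)² + (6)²) = √100 = 10
|P_3P_4| = √((0)² + (2)²) = √4 = 2
|P_4P_5| = √((-8)² + (6)²) = √100 = 10
|P_5P_6| = √((9)² + (-40)²) = √1681 = 41
|P_6P_1| = √((7)² + (24)²) = √625 = 25
Perimeter = 2 + 10 + 2 + 10 + 41 + 25 = 90.

90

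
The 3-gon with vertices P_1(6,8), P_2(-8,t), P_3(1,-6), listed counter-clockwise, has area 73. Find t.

-2

The doubled signed area Σ (x_i y_{i+1} − x_{i+1} y_i) is linear in t.
With t=0 it equals 156; the coefficient of t is 5 (from the two edges through P_2).
So 5·t + 156 = 2·73 = 146 ⇒ t = -2.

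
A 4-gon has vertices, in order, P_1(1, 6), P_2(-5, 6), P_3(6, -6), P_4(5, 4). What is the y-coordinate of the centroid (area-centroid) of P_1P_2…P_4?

Apply the surveyor's formula. First the cross-terms c_i = x_i·y_{i+1} − x_{i+1}·y_i:
  36, -6, 54, 26  ⇒  2A = 110, A = 55.
Then Σ (y_i + y_{i+1})·c_i = 584, so ȳ = 584 / (6·55) = 292/165.

292/165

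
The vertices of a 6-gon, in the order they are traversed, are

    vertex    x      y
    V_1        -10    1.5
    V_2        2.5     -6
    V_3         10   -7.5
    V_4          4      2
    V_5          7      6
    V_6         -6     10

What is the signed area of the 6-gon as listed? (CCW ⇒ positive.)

V_1→V_2: (-10)(-6) − (2.5)(1.5) = 56.25
V_2→V_3: (2.5)(-7.5) − (10)(-6) = 41.25
V_3→V_4: (10)(2) − (4)(-7.5) = 50
V_4→V_5: (4)(6) − (7)(2) = 10
V_5→V_6: (7)(10) − (-6)(6) = 106
V_6→V_1: (-6)(1.5) − (-10)(10) = 91
Σ = 354.5
Signed area = Σ/2 = 177.25 (positive ⇒ counter-clockwise traversal).

177.25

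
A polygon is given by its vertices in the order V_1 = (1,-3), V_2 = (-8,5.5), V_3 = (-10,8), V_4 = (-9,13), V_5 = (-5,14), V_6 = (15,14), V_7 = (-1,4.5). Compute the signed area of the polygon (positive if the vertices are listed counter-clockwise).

-173.25

Σ = (-18.5) + (-9) + (-58) + (-61) + (-280) + (81.5) + (-1.5) = -346.5
Signed area = Σ/2 = -173.25 (negative ⇒ clockwise traversal).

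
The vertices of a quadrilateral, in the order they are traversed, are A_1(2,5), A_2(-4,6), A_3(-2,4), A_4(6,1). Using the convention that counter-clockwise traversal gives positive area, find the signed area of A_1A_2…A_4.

Σ = (32) + (-4) + (-26) + (28) = 30
Signed area = Σ/2 = 15 (positive ⇒ counter-clockwise traversal).

15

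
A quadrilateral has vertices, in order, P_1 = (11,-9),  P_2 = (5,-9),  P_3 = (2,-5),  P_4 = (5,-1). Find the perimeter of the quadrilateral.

|P_1P_2| = √((-6)² + (0)²) = √36 = 6
|P_2P_3| = √((-3)² + (4)²) = √25 = 5
|P_3P_4| = √((3)² + (4)²) = √25 = 5
|P_4P_1| = √((6)² + (-8)²) = √100 = 10
Perimeter = 6 + 5 + 5 + 10 = 26.

26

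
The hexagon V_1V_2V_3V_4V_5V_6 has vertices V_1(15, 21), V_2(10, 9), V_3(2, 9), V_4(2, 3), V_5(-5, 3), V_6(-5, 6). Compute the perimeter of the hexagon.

62

|V_1V_2| = √((-5)² + (-12)²) = √169 = 13
|V_2V_3| = √((-8)² + (0)²) = √64 = 8
|V_3V_4| = √((0)² + (-6)²) = √36 = 6
|V_4V_5| = √((-7)² + (0)²) = √49 = 7
|V_5V_6| = √((0)² + (3)²) = √9 = 3
|V_6V_1| = √((20)² + (15)²) = √625 = 25
Perimeter = 13 + 8 + 6 + 7 + 3 + 25 = 62.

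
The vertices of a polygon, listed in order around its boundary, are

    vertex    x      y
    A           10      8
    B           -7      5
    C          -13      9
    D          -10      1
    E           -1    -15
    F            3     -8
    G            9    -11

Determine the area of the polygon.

Apply the shoelace formula: 2A = Σ (x_i·y_{i+1} − x_{i+1}·y_i), indices taken mod 7.
Σ = (106) + (2) + (77) + (151) + (53) + (39) + (182) = 610
Area = |Σ|/2 = 305.

305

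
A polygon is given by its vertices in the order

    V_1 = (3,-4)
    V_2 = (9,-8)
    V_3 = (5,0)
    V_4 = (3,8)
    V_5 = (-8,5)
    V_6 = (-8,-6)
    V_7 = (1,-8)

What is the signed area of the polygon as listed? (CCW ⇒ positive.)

Σ = (12) + (40) + (40) + (79) + (88) + (70) + (20) = 349
Signed area = Σ/2 = 174.5 (positive ⇒ counter-clockwise traversal).

174.5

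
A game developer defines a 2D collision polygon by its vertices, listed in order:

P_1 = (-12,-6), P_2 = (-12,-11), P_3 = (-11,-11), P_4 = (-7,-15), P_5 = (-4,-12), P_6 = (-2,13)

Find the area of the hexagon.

Apply the shoelace formula: 2A = Σ (x_i·y_{i+1} − x_{i+1}·y_i), indices taken mod 6.
Cross-terms: 60, 11, 88, 24, -76, 168  ⇒  Σ = 275
Area = |Σ|/2 = 137.5.

137.5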